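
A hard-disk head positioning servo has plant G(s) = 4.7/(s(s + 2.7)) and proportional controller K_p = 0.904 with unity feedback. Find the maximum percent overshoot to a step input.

6.57%

Closed-loop characteristic equation: s² + 2.7s + 4.249 = 0, so ω_n = 2.061 rad/s and ζ = 2.7/(2·2.061) = 0.6549.
%OS = 100·exp(−πζ/√(1−ζ²)) = 100·exp(−π·0.6549/√0.5711) = 6.57%.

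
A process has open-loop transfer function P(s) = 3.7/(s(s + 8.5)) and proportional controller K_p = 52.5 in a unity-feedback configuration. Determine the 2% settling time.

T_s ≈ 0.941 s

From 1 + K_pP(s) = 0: s² + 8.5s + 194.2 = 0 ⇒ ω_n = 13.94, ζ = 0.3049.
2% settling time T_s ≈ 4/(ζω_n) = 4/4.25 = 0.941 s.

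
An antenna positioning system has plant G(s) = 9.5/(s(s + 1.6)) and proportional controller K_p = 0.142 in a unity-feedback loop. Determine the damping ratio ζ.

ζ = 0.689

With unity feedback the closed-loop characteristic equation is s² + 1.6s + 0.142·9.5 = s² + 1.6s + 1.349 = 0.
Matching s² + 2ζω_n s + ω_n²: ω_n = √1.349 = 1.161 rad/s and 2ζω_n = 1.6, so ζ = 1.6/(2·1.161) = 0.689.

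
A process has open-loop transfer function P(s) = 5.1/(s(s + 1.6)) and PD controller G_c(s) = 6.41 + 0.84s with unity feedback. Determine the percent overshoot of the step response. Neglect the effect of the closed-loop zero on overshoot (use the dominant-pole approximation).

15.2%

Forward path: (6.41 + 0.84s)·5.1/(s(s+1.6)). The closed-loop characteristic equation is s² + (1.6 + 5.1·0.84)s + 5.1·6.41 = 0.
That is s² + 5.884s + 32.69 = 0, so ω_n = 5.718 rad/s and ζ = 5.884/(2·5.718) = 0.5146.
%OS = 100·exp(−πζ/√(1−ζ²)) = 15.2%.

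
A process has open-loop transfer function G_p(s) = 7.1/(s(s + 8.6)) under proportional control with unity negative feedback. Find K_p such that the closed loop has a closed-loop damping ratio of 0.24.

K_p = 45.2

Closed-loop characteristic equation: s² + 8.6s + K_p·7.1 = 0.
So ω_n = √(7.1K_p) and 2ζω_n = 8.6, giving ζ = 8.6/(2√(7.1K_p)).
Setting ζ = 0.24: √(7.1K_p) = 8.6/(2·0.24) = 17.92, so K_p = 321/7.1 = 45.2.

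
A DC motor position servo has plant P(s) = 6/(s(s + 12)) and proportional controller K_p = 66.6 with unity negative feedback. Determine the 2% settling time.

T_s ≈ 0.667 s

Closed-loop characteristic equation: s² + 12s + 399.6 = 0, so ω_n = 19.99 rad/s and ζ = 12/(2·19.99) = 0.3002.
2% settling time T_s ≈ 4/(ζω_n) = 4/6 = 0.667 s.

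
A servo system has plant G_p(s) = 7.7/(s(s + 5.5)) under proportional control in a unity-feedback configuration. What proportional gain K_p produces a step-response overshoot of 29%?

From %OS = 100·exp(−πζ/√(1−ζ²)) = 29%, ζ = −ln(0.29)/√(π²+ln²(0.29)) = 0.3666.
Characteristic equation s² + 5.5s + 7.7K_p = 0 gives ζ = 5.5/(2√(7.7K_p)).
Setting ζ = 0.3666: √(7.7K_p) = 5.5/(2·0.3666) = 7.501, so K_p = 56.27/7.7 = 7.31.

K_p = 7.31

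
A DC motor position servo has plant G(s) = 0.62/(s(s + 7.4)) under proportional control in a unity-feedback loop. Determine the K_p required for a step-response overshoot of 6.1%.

From %OS = 100·exp(−πζ/√(1−ζ²)) = 6.1%, ζ = −ln(0.061)/√(π²+ln²(0.061)) = 0.6649.
Characteristic equation s² + 7.4s + 0.62K_p = 0 gives ζ = 7.4/(2√(0.62K_p)).
Setting ζ = 0.6649: √(0.62K_p) = 7.4/(2·0.6649) = 5.564, so K_p = 30.96/0.62 = 49.9.

K_p = 49.9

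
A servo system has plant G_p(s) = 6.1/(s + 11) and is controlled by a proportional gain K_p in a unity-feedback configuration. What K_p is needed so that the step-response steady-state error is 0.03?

Steady-state error for a unit step on this type-0 loop is 1/(1 + K_p·G_p(0)).
G_p(0) = 0.5545. Require 1/(1 + K_p·0.5545) = 0.03, so 1 + 0.5545·K_p = 33.33.
K_p = (33.33 − 1)/0.5545 = 58.3.

K_p = 58.3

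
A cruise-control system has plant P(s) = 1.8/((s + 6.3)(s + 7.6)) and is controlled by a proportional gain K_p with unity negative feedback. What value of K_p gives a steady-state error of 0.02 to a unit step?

K_p = 1300

The loop is type 0, so e_ss(step) = 1/(1 + K_pos) with K_pos = K_p·P(0).
P(0) = 0.03759. Require 1/(1 + K_p·0.03759) = 0.02, so 1 + 0.03759·K_p = 50.
K_p = (50 − 1)/0.03759 = 1300.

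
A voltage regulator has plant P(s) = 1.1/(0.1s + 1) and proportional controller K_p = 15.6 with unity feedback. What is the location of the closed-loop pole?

Closed loop: T(s) = K_p·P/(1+K_p·P) = 17.16/(0.1s + 1 + 17.16), with pole at s = −(1 + 17.16)/0.1 = −181.6.

s = -181.6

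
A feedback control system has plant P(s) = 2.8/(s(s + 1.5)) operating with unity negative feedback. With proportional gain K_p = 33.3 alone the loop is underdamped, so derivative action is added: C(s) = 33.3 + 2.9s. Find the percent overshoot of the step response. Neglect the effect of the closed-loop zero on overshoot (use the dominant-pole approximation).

16.5%

Forward path: (33.3 + 2.9s)·2.8/(s(s+1.5)). The closed-loop characteristic equation is s² + (1.5 + 2.8·2.9)s + 2.8·33.3 = 0.
That is s² + 9.62s + 93.24 = 0, so ω_n = 9.656 rad/s and ζ = 9.62/(2·9.656) = 0.4981.
%OS = 100·exp(−πζ/√(1−ζ²)) = 16.5%.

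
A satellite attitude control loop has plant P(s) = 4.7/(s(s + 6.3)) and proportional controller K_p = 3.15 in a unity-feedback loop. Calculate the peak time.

The closed-loop denominator s² + 6.3s + 14.8 gives ω_n = √14.8 = 3.848 and ζ = 6.3/(2ω_n) = 0.8187.
Damped frequency ω_d = ω_n√(1−ζ²) = 2.21 rad/s, so peak time T_p = π/ω_d = 1.42 s.

T_p = 1.42 s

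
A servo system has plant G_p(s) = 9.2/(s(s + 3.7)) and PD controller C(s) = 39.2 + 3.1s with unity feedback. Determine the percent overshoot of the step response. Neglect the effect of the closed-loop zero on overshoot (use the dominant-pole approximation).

0.652%

Forward path: (39.2 + 3.1s)·9.2/(s(s+3.7)). The closed-loop characteristic equation is s² + (3.7 + 9.2·3.1)s + 9.2·39.2 = 0.
That is s² + 32.22s + 360.6 = 0, so ω_n = 18.99 rad/s and ζ = 32.22/(2·18.99) = 0.8483.
%OS = 100·exp(−πζ/√(1−ζ²)) = 0.652%.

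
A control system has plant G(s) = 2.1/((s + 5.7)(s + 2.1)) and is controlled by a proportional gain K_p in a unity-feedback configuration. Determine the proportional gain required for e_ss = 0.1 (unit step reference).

K_p = 51.3

The loop is type 0, so e_ss(step) = 1/(1 + K_pos) with K_pos = K_p·G(0).
G(0) = 0.1754. Require 1/(1 + K_p·0.1754) = 0.1, so 1 + 0.1754·K_p = 10.
K_p = (10 − 1)/0.1754 = 51.3.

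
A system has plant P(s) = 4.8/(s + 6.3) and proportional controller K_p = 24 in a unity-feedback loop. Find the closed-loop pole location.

Closed-loop transfer function: T(s) = K_p·P(s)/(1 + K_p·P(s)) = 115.2/(s + 6.3 + 115.2) = 115.2/(s + 121.5).
The closed-loop pole is at s = −121.5.

s = -121.5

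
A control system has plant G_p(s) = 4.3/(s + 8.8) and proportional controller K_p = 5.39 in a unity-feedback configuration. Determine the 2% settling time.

Closed-loop transfer function: T(s) = K_p·G_p(s)/(1 + K_p·G_p(s)) = 23.18/(s + 8.8 + 23.18) = 23.18/(s + 31.98).
Time constant τ = 1/31.98 = 0.03127 s, so the 2% settling time is about 4τ = 0.125 s.

T_s ≈ 0.125 s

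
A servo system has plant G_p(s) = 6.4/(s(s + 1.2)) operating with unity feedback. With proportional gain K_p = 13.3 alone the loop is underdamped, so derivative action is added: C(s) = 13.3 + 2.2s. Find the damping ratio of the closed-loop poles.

ζ = 0.828

Forward path: (13.3 + 2.2s)·6.4/(s(s+1.2)). The closed-loop characteristic equation is s² + (1.2 + 6.4·2.2)s + 6.4·13.3 = 0.
That is s² + 15.28s + 85.12 = 0, so ω_n = 9.226 rad/s and ζ = 15.28/(2·9.226) = 0.8281.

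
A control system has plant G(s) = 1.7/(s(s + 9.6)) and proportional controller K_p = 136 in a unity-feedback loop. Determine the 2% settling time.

The closed-loop denominator s² + 9.6s + 231.2 gives ω_n = √231.2 = 15.21 and ζ = 9.6/(2ω_n) = 0.3157.
2% settling time T_s ≈ 4/(ζω_n) = 4/4.8 = 0.833 s.

T_s ≈ 0.833 s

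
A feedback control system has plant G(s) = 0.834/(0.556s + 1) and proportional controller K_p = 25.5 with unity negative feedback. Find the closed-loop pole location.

s = -40.05

Closed loop: T(s) = K_p·G/(1+K_p·G) = 21.27/(0.556s + 1 + 21.27), with pole at s = −(1 + 21.27)/0.556 = −40.05.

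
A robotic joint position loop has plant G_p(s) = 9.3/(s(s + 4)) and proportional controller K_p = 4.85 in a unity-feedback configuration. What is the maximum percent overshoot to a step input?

37.5%

The closed-loop denominator s² + 4s + 45.1 gives ω_n = √45.1 = 6.716 and ζ = 4/(2ω_n) = 0.2978.
%OS = 100·exp(−πζ/√(1−ζ²)) = 100·exp(−π·0.2978/√0.9113) = 37.5%.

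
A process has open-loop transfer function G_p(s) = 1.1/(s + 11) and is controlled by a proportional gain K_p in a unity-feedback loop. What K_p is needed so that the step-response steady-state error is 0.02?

The loop is type 0, so e_ss(step) = 1/(1 + K_pos) with K_pos = K_p·G_p(0).
G_p(0) = 0.1. Require 1/(1 + K_p·0.1) = 0.02, so 1 + 0.1·K_p = 50.
K_p = (50 − 1)/0.1 = 490.

K_p = 490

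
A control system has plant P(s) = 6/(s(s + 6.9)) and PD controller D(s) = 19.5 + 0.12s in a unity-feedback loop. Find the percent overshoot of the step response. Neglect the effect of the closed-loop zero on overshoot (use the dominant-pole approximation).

30.7%

Forward path: (19.5 + 0.12s)·6/(s(s+6.9)). The closed-loop characteristic equation is s² + (6.9 + 6·0.12)s + 6·19.5 = 0.
That is s² + 7.62s + 117 = 0, so ω_n = 10.82 rad/s and ζ = 7.62/(2·10.82) = 0.3522.
%OS = 100·exp(−πζ/√(1−ζ²)) = 30.7%.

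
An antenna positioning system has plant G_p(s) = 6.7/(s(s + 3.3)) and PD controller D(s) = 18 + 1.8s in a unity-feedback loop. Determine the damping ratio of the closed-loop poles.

ζ = 0.699

Forward path: (18 + 1.8s)·6.7/(s(s+3.3)). The closed-loop characteristic equation is s² + (3.3 + 6.7·1.8)s + 6.7·18 = 0.
That is s² + 15.36s + 120.6 = 0, so ω_n = 10.98 rad/s and ζ = 15.36/(2·10.98) = 0.6993.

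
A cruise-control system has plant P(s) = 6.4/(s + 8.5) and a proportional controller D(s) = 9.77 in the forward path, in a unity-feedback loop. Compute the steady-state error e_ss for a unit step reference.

The loop is type 0. Static position error constant K_pos = D(0)·P(0) = 9.77·0.7529 = 7.356.
Steady-state error to a unit step: e_ss = 1/(1+K_pos) = 1/8.356 = 0.12.

0.12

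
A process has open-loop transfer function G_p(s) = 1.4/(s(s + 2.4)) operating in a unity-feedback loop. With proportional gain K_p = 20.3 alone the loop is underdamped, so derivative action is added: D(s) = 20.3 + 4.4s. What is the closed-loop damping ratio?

Forward path: (20.3 + 4.4s)·1.4/(s(s+2.4)). The closed-loop characteristic equation is s² + (2.4 + 1.4·4.4)s + 1.4·20.3 = 0.
That is s² + 8.56s + 28.42 = 0, so ω_n = 5.331 rad/s and ζ = 8.56/(2·5.331) = 0.8028.

ζ = 0.803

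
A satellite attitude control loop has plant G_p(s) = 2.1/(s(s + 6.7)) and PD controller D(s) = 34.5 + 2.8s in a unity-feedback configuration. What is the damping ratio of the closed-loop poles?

ζ = 0.739

Forward path: (34.5 + 2.8s)·2.1/(s(s+6.7)). The closed-loop characteristic equation is s² + (6.7 + 2.1·2.8)s + 2.1·34.5 = 0.
That is s² + 12.58s + 72.45 = 0, so ω_n = 8.512 rad/s and ζ = 12.58/(2·8.512) = 0.739.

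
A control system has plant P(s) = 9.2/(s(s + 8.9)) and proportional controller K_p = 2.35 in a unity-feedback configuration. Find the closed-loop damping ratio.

With unity feedback the closed-loop characteristic equation is s² + 8.9s + 2.35·9.2 = s² + 8.9s + 21.62 = 0.
Matching s² + 2ζω_n s + ω_n²: ω_n = √21.62 = 4.65 rad/s and 2ζω_n = 8.9, so ζ = 8.9/(2·4.65) = 0.957.

ζ = 0.957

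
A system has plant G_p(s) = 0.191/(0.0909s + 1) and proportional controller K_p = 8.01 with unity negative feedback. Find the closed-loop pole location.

Closed loop: T(s) = K_p·G_p/(1+K_p·G_p) = 1.53/(0.0909s + 1 + 1.53), with pole at s = −(1 + 1.53)/0.0909 = −27.83.

s = -27.83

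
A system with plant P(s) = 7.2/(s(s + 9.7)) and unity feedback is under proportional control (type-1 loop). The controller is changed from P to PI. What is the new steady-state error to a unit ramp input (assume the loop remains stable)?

0

The integrator raises the loop to type 2, so K_v → ∞ and e_ss to a ramp is zero.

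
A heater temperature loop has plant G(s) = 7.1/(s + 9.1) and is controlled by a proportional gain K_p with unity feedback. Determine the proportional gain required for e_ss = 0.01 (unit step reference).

K_p = 127

For a type-0 loop with proportional control, e_ss = 1/(1 + K_p·G(0)).
G(0) = 0.7802. Require 1/(1 + K_p·0.7802) = 0.01, so 1 + 0.7802·K_p = 100.
K_p = (100 − 1)/0.7802 = 127.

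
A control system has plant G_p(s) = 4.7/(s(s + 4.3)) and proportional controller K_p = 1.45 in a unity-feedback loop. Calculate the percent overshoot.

1.04%

Closed-loop characteristic equation: s² + 4.3s + 6.815 = 0, so ω_n = 2.611 rad/s and ζ = 4.3/(2·2.611) = 0.8236.
%OS = 100·exp(−πζ/√(1−ζ²)) = 100·exp(−π·0.8236/√0.3217) = 1.04%.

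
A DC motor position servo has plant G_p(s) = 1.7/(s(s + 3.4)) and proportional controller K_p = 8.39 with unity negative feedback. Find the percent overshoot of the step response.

20.5%

Closed-loop characteristic equation: s² + 3.4s + 14.26 = 0, so ω_n = 3.777 rad/s and ζ = 3.4/(2·3.777) = 0.4501.
%OS = 100·exp(−πζ/√(1−ζ²)) = 100·exp(−π·0.4501/√0.7974) = 20.5%.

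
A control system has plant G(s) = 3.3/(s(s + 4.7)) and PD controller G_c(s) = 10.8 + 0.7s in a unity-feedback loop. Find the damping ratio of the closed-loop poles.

ζ = 0.587

Forward path: (10.8 + 0.7s)·3.3/(s(s+4.7)). The closed-loop characteristic equation is s² + (4.7 + 3.3·0.7)s + 3.3·10.8 = 0.
That is s² + 7.01s + 35.64 = 0, so ω_n = 5.97 rad/s and ζ = 7.01/(2·5.97) = 0.5871.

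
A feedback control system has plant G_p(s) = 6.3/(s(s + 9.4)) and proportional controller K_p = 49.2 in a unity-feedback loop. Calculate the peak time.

The closed-loop denominator s² + 9.4s + 310 gives ω_n = √310 = 17.61 and ζ = 9.4/(2ω_n) = 0.267.
Damped frequency ω_d = ω_n√(1−ζ²) = 16.97 rad/s, so peak time T_p = π/ω_d = 0.185 s.

T_p = 0.185 s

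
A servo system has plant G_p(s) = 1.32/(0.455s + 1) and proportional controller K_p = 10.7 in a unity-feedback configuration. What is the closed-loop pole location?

Closed loop: T(s) = K_p·G_p/(1+K_p·G_p) = 14.12/(0.455s + 1 + 14.12), with pole at s = −(1 + 14.12)/0.455 = −33.24.

s = -33.24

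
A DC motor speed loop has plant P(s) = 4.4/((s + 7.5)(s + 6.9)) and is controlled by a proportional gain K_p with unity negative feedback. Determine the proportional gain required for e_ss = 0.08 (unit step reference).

K_p = 135

The loop is type 0, so e_ss(step) = 1/(1 + K_pos) with K_pos = K_p·P(0).
P(0) = 0.08502. Require 1/(1 + K_p·0.08502) = 0.08, so 1 + 0.08502·K_p = 12.5.
K_p = (12.5 − 1)/0.08502 = 135.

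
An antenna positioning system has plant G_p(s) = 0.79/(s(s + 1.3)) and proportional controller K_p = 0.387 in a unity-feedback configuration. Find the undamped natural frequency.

The closed-loop denominator is s(s+1.3) + 0.387·0.79 = s² + 1.3s + 0.3057.
Matching s² + 2ζω_n s + ω_n²: ω_n = √0.3057 = 0.5529 rad/s and 2ζω_n = 1.3, so ζ = 1.3/(2·0.5529) = 1.18.

ω_n = 0.553 rad/s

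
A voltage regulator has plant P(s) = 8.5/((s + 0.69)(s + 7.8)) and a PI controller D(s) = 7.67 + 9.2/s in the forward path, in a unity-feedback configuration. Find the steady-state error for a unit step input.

0

The open loop D(s)P(s) has a pole at the origin (type 1), so the static position error constant is infinite and e_ss = 1/(1+∞) = 0.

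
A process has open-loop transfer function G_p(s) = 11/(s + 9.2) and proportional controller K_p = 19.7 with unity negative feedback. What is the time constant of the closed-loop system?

Closed-loop transfer function: T(s) = K_p·G_p(s)/(1 + K_p·G_p(s)) = 216.7/(s + 9.2 + 216.7) = 216.7/(s + 225.9).
Time constant τ = 1/225.9 = 0.00443 s.

τ = 0.00443 s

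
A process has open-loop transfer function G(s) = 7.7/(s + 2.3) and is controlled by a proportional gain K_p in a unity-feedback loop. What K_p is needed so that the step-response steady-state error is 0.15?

K_p = 1.69

The loop is type 0, so e_ss(step) = 1/(1 + K_pos) with K_pos = K_p·G(0).
G(0) = 3.348. Require 1/(1 + K_p·3.348) = 0.15, so 1 + 3.348·K_p = 6.667.
K_p = (6.667 − 1)/3.348 = 1.69.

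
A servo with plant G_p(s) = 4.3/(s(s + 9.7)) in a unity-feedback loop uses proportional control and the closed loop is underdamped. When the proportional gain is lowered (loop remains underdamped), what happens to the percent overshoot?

decrease

ζ = 9.7/(2√(4.3K_p)) rises as K_p falls; higher damping means less overshoot.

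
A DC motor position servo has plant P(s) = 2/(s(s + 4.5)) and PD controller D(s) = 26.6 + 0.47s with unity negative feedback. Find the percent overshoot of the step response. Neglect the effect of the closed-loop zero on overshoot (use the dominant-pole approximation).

Forward path: (26.6 + 0.47s)·2/(s(s+4.5)). The closed-loop characteristic equation is s² + (4.5 + 2·0.47)s + 2·26.6 = 0.
That is s² + 5.44s + 53.2 = 0, so ω_n = 7.294 rad/s and ζ = 5.44/(2·7.294) = 0.3729.
%OS = 100·exp(−πζ/√(1−ζ²)) = 28.3%.

28.3%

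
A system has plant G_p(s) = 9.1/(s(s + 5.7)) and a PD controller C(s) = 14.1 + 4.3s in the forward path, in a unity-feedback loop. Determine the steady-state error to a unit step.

0

The open loop C(s)G_p(s) has a pole at the origin (type 1), so the static position error constant is infinite and e_ss = 1/(1+∞) = 0.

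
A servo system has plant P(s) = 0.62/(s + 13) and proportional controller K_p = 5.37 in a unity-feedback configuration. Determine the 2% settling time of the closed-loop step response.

Closed-loop transfer function: T(s) = K_p·P(s)/(1 + K_p·P(s)) = 3.329/(s + 13 + 3.329) = 3.329/(s + 16.33).
Time constant τ = 1/16.33 = 0.06124 s, so the 2% settling time is about 4τ = 0.245 s.

T_s ≈ 0.245 s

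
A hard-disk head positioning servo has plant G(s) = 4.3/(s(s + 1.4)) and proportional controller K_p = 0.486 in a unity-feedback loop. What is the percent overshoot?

17.6%

The closed-loop denominator s² + 1.4s + 2.09 gives ω_n = √2.09 = 1.446 and ζ = 1.4/(2ω_n) = 0.4842.
%OS = 100·exp(−πζ/√(1−ζ²)) = 100·exp(−π·0.4842/√0.7655) = 17.6%.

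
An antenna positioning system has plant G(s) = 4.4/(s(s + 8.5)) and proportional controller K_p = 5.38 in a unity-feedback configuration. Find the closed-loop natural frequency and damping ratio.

The closed-loop denominator is s(s+8.5) + 5.38·4.4 = s² + 8.5s + 23.67.
Matching s² + 2ζω_n s + ω_n²: ω_n = √23.67 = 4.865 rad/s and 2ζω_n = 8.5, so ζ = 8.5/(2·4.865) = 0.874.

ω_n = 4.87 rad/s, ζ = 0.874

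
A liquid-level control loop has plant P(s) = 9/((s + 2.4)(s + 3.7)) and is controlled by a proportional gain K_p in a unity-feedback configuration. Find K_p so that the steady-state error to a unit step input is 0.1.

The loop is type 0, so e_ss(step) = 1/(1 + K_pos) with K_pos = K_p·P(0).
P(0) = 1.014. Require 1/(1 + K_p·1.014) = 0.1, so 1 + 1.014·K_p = 10.
K_p = (10 − 1)/1.014 = 8.88.

K_p = 8.88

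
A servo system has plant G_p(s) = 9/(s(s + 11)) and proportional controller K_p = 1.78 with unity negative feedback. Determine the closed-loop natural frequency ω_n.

ω_n = 4 rad/s

1 + K_p·G_p(s) = 0 gives s² + 11s + 16.02 = 0.
Matching s² + 2ζω_n s + ω_n²: ω_n = √16.02 = 4.002 rad/s and 2ζω_n = 11, so ζ = 11/(2·4.002) = 1.37.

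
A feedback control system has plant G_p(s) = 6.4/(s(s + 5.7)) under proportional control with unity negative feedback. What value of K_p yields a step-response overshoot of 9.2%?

From %OS = 100·exp(−πζ/√(1−ζ²)) = 9.2%, ζ = −ln(0.092)/√(π²+ln²(0.092)) = 0.6048.
Characteristic equation s² + 5.7s + 6.4K_p = 0 gives ζ = 5.7/(2√(6.4K_p)).
Setting ζ = 0.6048: √(6.4K_p) = 5.7/(2·0.6048) = 4.712, so K_p = 22.2/6.4 = 3.47.

K_p = 3.47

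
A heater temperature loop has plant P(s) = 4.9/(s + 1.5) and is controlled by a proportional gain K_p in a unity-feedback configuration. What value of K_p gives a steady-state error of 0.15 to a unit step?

The loop is type 0, so e_ss(step) = 1/(1 + K_pos) with K_pos = K_p·P(0).
P(0) = 3.267. Require 1/(1 + K_p·3.267) = 0.15, so 1 + 3.267·K_p = 6.667.
K_p = (6.667 − 1)/3.267 = 1.73.

K_p = 1.73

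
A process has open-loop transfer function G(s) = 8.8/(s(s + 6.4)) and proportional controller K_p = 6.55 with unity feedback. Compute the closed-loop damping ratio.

1 + K_p·G(s) = 0 gives s² + 6.4s + 57.64 = 0.
Matching s² + 2ζω_n s + ω_n²: ω_n = √57.64 = 7.592 rad/s and 2ζω_n = 6.4, so ζ = 6.4/(2·7.592) = 0.421.

ζ = 0.421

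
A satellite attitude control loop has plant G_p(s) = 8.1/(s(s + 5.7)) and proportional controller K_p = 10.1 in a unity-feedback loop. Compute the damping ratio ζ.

ζ = 0.315

1 + K_p·G_p(s) = 0 gives s² + 5.7s + 81.81 = 0.
So ω_n² = 81.81 ⇒ ω_n = 9.045 rad/s, and ζ = 5.7/(2ω_n) = 0.315.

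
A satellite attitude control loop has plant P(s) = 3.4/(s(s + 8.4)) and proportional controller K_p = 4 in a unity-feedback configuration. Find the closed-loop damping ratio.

ζ = 1.14

1 + K_p·P(s) = 0 gives s² + 8.4s + 13.6 = 0.
Matching s² + 2ζω_n s + ω_n²: ω_n = √13.6 = 3.688 rad/s and 2ζω_n = 8.4, so ζ = 8.4/(2·3.688) = 1.14.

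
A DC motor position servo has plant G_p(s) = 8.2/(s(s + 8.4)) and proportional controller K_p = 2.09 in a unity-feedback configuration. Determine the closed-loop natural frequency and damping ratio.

ω_n = 4.14 rad/s, ζ = 1.01

The closed-loop denominator is s(s+8.4) + 2.09·8.2 = s² + 8.4s + 17.14.
So ω_n² = 17.14 ⇒ ω_n = 4.14 rad/s, and ζ = 8.4/(2ω_n) = 1.01.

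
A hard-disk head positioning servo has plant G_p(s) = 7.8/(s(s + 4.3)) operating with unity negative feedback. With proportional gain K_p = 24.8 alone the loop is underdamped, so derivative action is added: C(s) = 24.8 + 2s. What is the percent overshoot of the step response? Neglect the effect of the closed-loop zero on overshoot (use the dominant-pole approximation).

Forward path: (24.8 + 2s)·7.8/(s(s+4.3)). The closed-loop characteristic equation is s² + (4.3 + 7.8·2)s + 7.8·24.8 = 0.
That is s² + 19.9s + 193.4 = 0, so ω_n = 13.91 rad/s and ζ = 19.9/(2·13.91) = 0.7154.
%OS = 100·exp(−πζ/√(1−ζ²)) = 4.01%.

4.01%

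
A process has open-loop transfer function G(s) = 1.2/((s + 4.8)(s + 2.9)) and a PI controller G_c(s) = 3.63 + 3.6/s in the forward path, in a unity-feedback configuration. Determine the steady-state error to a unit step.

0

The open loop G_c(s)G(s) has a pole at the origin (type 1), so the static position error constant is infinite and e_ss = 1/(1+∞) = 0.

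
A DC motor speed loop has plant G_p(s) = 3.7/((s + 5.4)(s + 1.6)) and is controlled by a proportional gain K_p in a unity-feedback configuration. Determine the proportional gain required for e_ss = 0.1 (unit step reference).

The loop is type 0, so e_ss(step) = 1/(1 + K_pos) with K_pos = K_p·G_p(0).
G_p(0) = 0.4282. Require 1/(1 + K_p·0.4282) = 0.1, so 1 + 0.4282·K_p = 10.
K_p = (10 − 1)/0.4282 = 21.

K_p = 21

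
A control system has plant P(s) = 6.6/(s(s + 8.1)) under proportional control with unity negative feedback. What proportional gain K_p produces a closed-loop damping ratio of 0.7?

Closed-loop characteristic equation: s² + 8.1s + K_p·6.6 = 0.
So ω_n = √(6.6K_p) and 2ζω_n = 8.1, giving ζ = 8.1/(2√(6.6K_p)).
Setting ζ = 0.7: √(6.6K_p) = 8.1/(2·0.7) = 5.786, so K_p = 33.47/6.6 = 5.07.

K_p = 5.07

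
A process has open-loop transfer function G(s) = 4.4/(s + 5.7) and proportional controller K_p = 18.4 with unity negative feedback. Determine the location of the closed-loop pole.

Closed-loop transfer function: T(s) = K_p·G(s)/(1 + K_p·G(s)) = 80.96/(s + 5.7 + 80.96) = 80.96/(s + 86.66).
The closed-loop pole is at s = −86.66.

s = -86.66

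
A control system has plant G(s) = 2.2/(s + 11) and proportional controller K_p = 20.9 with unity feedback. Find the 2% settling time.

Closed-loop transfer function: T(s) = K_p·G(s)/(1 + K_p·G(s)) = 45.98/(s + 11 + 45.98) = 45.98/(s + 56.98).
Time constant τ = 1/56.98 = 0.01755 s, so the 2% settling time is about 4τ = 0.0702 s.

T_s ≈ 0.0702 s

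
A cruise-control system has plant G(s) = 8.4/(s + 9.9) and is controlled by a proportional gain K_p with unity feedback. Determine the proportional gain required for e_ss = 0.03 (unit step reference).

K_p = 38.1

Steady-state error for a unit step on this type-0 loop is 1/(1 + K_p·G(0)).
G(0) = 0.8485. Require 1/(1 + K_p·0.8485) = 0.03, so 1 + 0.8485·K_p = 33.33.
K_p = (33.33 − 1)/0.8485 = 38.1.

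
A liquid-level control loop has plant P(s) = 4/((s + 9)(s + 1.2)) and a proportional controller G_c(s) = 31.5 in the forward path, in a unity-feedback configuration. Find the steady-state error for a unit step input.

The loop is type 0. Static position error constant K_pos = G_c(0)·P(0) = 31.5·0.3704 = 11.67.
Steady-state error to a unit step: e_ss = 1/(1+K_pos) = 1/12.67 = 0.0789.

0.0789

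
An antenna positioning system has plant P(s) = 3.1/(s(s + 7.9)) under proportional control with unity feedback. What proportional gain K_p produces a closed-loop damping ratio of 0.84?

K_p = 7.13

Closed-loop characteristic equation: s² + 7.9s + K_p·3.1 = 0.
So ω_n = √(3.1K_p) and 2ζω_n = 7.9, giving ζ = 7.9/(2√(3.1K_p)).
Setting ζ = 0.84: √(3.1K_p) = 7.9/(2·0.84) = 4.702, so K_p = 22.11/3.1 = 7.13.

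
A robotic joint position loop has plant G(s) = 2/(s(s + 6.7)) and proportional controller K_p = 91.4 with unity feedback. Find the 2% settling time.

From 1 + K_pG(s) = 0: s² + 6.7s + 182.8 = 0 ⇒ ω_n = 13.52, ζ = 0.2478.
2% settling time T_s ≈ 4/(ζω_n) = 4/3.35 = 1.19 s.

T_s ≈ 1.19 s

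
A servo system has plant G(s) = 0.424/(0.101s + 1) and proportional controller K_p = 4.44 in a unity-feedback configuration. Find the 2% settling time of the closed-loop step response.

T_s ≈ 0.14 s

Closed loop: T(s) = K_p·G/(1+K_p·G) = 1.883/(0.101s + 1 + 1.883), with pole at s = −(1 + 1.883)/0.101 = −28.54.
τ = 1/28.54 = 0.03504 s, so 2% settling time ≈ 4τ = 0.14 s.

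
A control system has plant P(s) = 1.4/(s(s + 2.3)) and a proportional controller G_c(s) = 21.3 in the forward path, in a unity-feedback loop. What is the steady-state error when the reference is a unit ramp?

0.0771

The loop has one pole at the origin (type 1). Velocity error constant K_v = lim_{s→0} s·G_c(s)P(s) = 21.3·1.4/2.3 = 12.97.
Steady-state error to a unit ramp: e_ss = 1/K_v = 0.0771.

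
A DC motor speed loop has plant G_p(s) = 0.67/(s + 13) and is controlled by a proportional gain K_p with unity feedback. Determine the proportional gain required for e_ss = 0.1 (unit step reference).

K_p = 175

For a type-0 loop with proportional control, e_ss = 1/(1 + K_p·G_p(0)).
G_p(0) = 0.05154. Require 1/(1 + K_p·0.05154) = 0.1, so 1 + 0.05154·K_p = 10.
K_p = (10 − 1)/0.05154 = 175.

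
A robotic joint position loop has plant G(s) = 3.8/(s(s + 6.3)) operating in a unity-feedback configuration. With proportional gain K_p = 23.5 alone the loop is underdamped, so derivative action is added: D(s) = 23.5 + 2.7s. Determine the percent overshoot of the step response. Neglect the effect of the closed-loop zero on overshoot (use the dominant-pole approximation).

0.331%

Forward path: (23.5 + 2.7s)·3.8/(s(s+6.3)). The closed-loop characteristic equation is s² + (6.3 + 3.8·2.7)s + 3.8·23.5 = 0.
That is s² + 16.56s + 89.3 = 0, so ω_n = 9.45 rad/s and ζ = 16.56/(2·9.45) = 0.8762.
%OS = 100·exp(−πζ/√(1−ζ²)) = 0.331%.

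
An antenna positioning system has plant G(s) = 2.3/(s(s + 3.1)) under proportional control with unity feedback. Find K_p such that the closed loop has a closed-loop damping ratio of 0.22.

K_p = 21.6

Closed-loop characteristic equation: s² + 3.1s + K_p·2.3 = 0.
So ω_n = √(2.3K_p) and 2ζω_n = 3.1, giving ζ = 3.1/(2√(2.3K_p)).
Setting ζ = 0.22: √(2.3K_p) = 3.1/(2·0.22) = 7.045, so K_p = 49.64/2.3 = 21.6.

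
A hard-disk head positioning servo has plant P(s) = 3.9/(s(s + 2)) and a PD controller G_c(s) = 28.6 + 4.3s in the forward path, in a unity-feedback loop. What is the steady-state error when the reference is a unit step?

The open loop G_c(s)P(s) has a pole at the origin (type 1), so the static position error constant is infinite and e_ss = 1/(1+∞) = 0.

0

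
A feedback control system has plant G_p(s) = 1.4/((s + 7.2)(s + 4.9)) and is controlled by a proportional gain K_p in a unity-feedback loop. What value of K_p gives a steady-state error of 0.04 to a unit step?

K_p = 605

Steady-state error for a unit step on this type-0 loop is 1/(1 + K_p·G_p(0)).
G_p(0) = 0.03968. Require 1/(1 + K_p·0.03968) = 0.04, so 1 + 0.03968·K_p = 25.
K_p = (25 − 1)/0.03968 = 605.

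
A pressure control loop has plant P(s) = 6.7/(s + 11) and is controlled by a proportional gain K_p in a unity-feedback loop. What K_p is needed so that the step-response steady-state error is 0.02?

K_p = 80.4

Steady-state error for a unit step on this type-0 loop is 1/(1 + K_p·P(0)).
P(0) = 0.6091. Require 1/(1 + K_p·0.6091) = 0.02, so 1 + 0.6091·K_p = 50.
K_p = (50 − 1)/0.6091 = 80.4.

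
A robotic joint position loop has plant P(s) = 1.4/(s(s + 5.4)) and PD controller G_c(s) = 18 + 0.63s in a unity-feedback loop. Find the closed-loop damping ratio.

ζ = 0.626

Forward path: (18 + 0.63s)·1.4/(s(s+5.4)). The closed-loop characteristic equation is s² + (5.4 + 1.4·0.63)s + 1.4·18 = 0.
That is s² + 6.282s + 25.2 = 0, so ω_n = 5.02 rad/s and ζ = 6.282/(2·5.02) = 0.6257.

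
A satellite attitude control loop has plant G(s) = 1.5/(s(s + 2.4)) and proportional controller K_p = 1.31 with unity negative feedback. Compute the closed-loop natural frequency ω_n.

1 + K_p·G(s) = 0 gives s² + 2.4s + 1.965 = 0.
Matching s² + 2ζω_n s + ω_n²: ω_n = √1.965 = 1.402 rad/s and 2ζω_n = 2.4, so ζ = 2.4/(2·1.402) = 0.856.

ω_n = 1.4 rad/s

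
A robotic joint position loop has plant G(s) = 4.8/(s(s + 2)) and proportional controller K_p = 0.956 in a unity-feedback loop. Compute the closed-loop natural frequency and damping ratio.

1 + K_p·G(s) = 0 gives s² + 2s + 4.589 = 0.
So ω_n² = 4.589 ⇒ ω_n = 2.142 rad/s, and ζ = 2/(2ω_n) = 0.467.

ω_n = 2.14 rad/s, ζ = 0.467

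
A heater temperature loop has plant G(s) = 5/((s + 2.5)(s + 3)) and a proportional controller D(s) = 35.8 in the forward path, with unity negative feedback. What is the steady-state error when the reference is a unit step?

0.0402

The loop is type 0. Static position error constant K_pos = D(0)·G(0) = 35.8·0.6667 = 23.87.
Steady-state error to a unit step: e_ss = 1/(1+K_pos) = 1/24.87 = 0.0402.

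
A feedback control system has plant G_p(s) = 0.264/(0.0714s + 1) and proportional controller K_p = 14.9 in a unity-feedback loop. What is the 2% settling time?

Closed loop: T(s) = K_p·G_p/(1+K_p·G_p) = 3.934/(0.0714s + 1 + 3.934), with pole at s = −(1 + 3.934)/0.0714 = −69.1.
τ = 1/69.1 = 0.01447 s, so 2% settling time ≈ 4τ = 0.0579 s.

T_s ≈ 0.0579 s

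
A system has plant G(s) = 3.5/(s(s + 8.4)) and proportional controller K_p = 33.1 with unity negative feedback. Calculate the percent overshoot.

The closed-loop denominator s² + 8.4s + 115.9 gives ω_n = √115.9 = 10.76 and ζ = 8.4/(2ω_n) = 0.3902.
%OS = 100·exp(−πζ/√(1−ζ²)) = 100·exp(−π·0.3902/√0.8477) = 26.4%.

26.4%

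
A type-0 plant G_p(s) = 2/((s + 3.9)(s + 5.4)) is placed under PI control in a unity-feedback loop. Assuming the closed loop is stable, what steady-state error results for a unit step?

The PI controller's integrator makes the forward path type 1, so e_ss to a step is zero.

0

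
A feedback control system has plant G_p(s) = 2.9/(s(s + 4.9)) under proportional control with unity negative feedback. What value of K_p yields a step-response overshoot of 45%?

K_p = 34.1

From %OS = 100·exp(−πζ/√(1−ζ²)) = 45%, ζ = −ln(0.45)/√(π²+ln²(0.45)) = 0.2463.
Characteristic equation s² + 4.9s + 2.9K_p = 0 gives ζ = 4.9/(2√(2.9K_p)).
Setting ζ = 0.2463: √(2.9K_p) = 4.9/(2·0.2463) = 9.946, so K_p = 98.91/2.9 = 34.1.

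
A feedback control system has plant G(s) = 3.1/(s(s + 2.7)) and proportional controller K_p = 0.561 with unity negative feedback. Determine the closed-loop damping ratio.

1 + K_p·G(s) = 0 gives s² + 2.7s + 1.739 = 0.
Matching s² + 2ζω_n s + ω_n²: ω_n = √1.739 = 1.319 rad/s and 2ζω_n = 2.7, so ζ = 2.7/(2·1.319) = 1.02.

ζ = 1.02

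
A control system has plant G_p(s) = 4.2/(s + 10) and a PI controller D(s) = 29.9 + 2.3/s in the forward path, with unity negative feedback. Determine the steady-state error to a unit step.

The open loop D(s)G_p(s) has a pole at the origin (type 1), so the static position error constant is infinite and e_ss = 1/(1+∞) = 0.

0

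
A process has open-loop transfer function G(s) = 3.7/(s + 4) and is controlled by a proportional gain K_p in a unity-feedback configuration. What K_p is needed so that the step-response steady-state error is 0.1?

K_p = 9.73

The loop is type 0, so e_ss(step) = 1/(1 + K_pos) with K_pos = K_p·G(0).
G(0) = 0.925. Require 1/(1 + K_p·0.925) = 0.1, so 1 + 0.925·K_p = 10.
K_p = (10 − 1)/0.925 = 9.73.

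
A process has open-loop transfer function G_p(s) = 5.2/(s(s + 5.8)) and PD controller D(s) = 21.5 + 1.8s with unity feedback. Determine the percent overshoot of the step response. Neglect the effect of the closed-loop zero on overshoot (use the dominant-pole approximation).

3.95%

Forward path: (21.5 + 1.8s)·5.2/(s(s+5.8)). The closed-loop characteristic equation is s² + (5.8 + 5.2·1.8)s + 5.2·21.5 = 0.
That is s² + 15.16s + 111.8 = 0, so ω_n = 10.57 rad/s and ζ = 15.16/(2·10.57) = 0.7169.
%OS = 100·exp(−πζ/√(1−ζ²)) = 3.95%.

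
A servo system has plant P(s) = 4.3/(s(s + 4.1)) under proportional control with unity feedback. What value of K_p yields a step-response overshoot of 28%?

From %OS = 100·exp(−πζ/√(1−ζ²)) = 28%, ζ = −ln(0.28)/√(π²+ln²(0.28)) = 0.3755.
Characteristic equation s² + 4.1s + 4.3K_p = 0 gives ζ = 4.1/(2√(4.3K_p)).
Setting ζ = 0.3755: √(4.3K_p) = 4.1/(2·0.3755) = 5.459, so K_p = 29.8/4.3 = 6.93.

K_p = 6.93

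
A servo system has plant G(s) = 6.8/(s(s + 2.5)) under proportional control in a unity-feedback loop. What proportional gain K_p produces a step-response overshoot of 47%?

From %OS = 100·exp(−πζ/√(1−ζ²)) = 47%, ζ = −ln(0.47)/√(π²+ln²(0.47)) = 0.2337.
Characteristic equation s² + 2.5s + 6.8K_p = 0 gives ζ = 2.5/(2√(6.8K_p)).
Setting ζ = 0.2337: √(6.8K_p) = 2.5/(2·0.2337) = 5.349, so K_p = 28.61/6.8 = 4.21.

K_p = 4.21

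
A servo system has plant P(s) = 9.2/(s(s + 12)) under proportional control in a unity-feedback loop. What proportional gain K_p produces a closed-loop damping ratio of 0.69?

K_p = 8.22

Closed-loop characteristic equation: s² + 12s + K_p·9.2 = 0.
So ω_n = √(9.2K_p) and 2ζω_n = 12, giving ζ = 12/(2√(9.2K_p)).
Setting ζ = 0.69: √(9.2K_p) = 12/(2·0.69) = 8.696, so K_p = 75.61/9.2 = 8.22.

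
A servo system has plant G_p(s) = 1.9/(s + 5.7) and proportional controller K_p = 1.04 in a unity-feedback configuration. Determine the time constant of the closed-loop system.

Closed-loop transfer function: T(s) = K_p·G_p(s)/(1 + K_p·G_p(s)) = 1.976/(s + 5.7 + 1.976) = 1.976/(s + 7.676).
Time constant τ = 1/7.676 = 0.13 s.

τ = 0.13 s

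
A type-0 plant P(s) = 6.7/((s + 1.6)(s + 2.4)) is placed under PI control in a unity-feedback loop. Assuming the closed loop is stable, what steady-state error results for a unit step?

0

The PI controller's integrator makes the forward path type 1, so e_ss to a step is zero.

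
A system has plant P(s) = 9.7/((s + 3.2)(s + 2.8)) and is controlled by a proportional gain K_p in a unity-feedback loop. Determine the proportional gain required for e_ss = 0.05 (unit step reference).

K_p = 17.6

The loop is type 0, so e_ss(step) = 1/(1 + K_pos) with K_pos = K_p·P(0).
P(0) = 1.083. Require 1/(1 + K_p·1.083) = 0.05, so 1 + 1.083·K_p = 20.
K_p = (20 − 1)/1.083 = 17.6.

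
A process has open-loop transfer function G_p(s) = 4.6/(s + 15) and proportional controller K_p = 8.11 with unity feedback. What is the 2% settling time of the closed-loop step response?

T_s ≈ 0.0765 s

Closed-loop transfer function: T(s) = K_p·G_p(s)/(1 + K_p·G_p(s)) = 37.31/(s + 15 + 37.31) = 37.31/(s + 52.31).
Time constant τ = 1/52.31 = 0.01912 s, so the 2% settling time is about 4τ = 0.0765 s.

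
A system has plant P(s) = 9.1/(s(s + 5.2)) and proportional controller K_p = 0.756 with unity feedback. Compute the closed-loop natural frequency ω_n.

ω_n = 2.62 rad/s

The closed-loop denominator is s(s+5.2) + 0.756·9.1 = s² + 5.2s + 6.88.
So ω_n² = 6.88 ⇒ ω_n = 2.623 rad/s, and ζ = 5.2/(2ω_n) = 0.991.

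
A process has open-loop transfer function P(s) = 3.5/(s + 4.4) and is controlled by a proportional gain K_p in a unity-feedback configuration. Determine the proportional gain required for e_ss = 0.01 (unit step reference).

K_p = 124

The loop is type 0, so e_ss(step) = 1/(1 + K_pos) with K_pos = K_p·P(0).
P(0) = 0.7955. Require 1/(1 + K_p·0.7955) = 0.01, so 1 + 0.7955·K_p = 100.
K_p = (100 − 1)/0.7955 = 124.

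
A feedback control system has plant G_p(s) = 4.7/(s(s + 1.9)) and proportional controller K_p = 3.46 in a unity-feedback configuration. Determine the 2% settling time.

Closed-loop characteristic equation: s² + 1.9s + 16.26 = 0, so ω_n = 4.033 rad/s and ζ = 1.9/(2·4.033) = 0.2356.
2% settling time T_s ≈ 4/(ζω_n) = 4/0.95 = 4.21 s.

T_s ≈ 4.21 s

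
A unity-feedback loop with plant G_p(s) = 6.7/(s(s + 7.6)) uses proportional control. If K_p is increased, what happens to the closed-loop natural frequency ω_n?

increase

ω_n = √(6.7·K_p), which grows with K_p.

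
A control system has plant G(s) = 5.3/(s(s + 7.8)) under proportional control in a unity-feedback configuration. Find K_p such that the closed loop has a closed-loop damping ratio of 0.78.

Closed-loop characteristic equation: s² + 7.8s + K_p·5.3 = 0.
So ω_n = √(5.3K_p) and 2ζω_n = 7.8, giving ζ = 7.8/(2√(5.3K_p)).
Setting ζ = 0.78: √(5.3K_p) = 7.8/(2·0.78) = 5, so K_p = 25/5.3 = 4.72.

K_p = 4.72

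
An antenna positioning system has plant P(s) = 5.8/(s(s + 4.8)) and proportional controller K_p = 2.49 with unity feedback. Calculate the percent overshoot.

7.74%

The closed-loop denominator s² + 4.8s + 14.44 gives ω_n = √14.44 = 3.8 and ζ = 4.8/(2ω_n) = 0.6315.
%OS = 100·exp(−πζ/√(1−ζ²)) = 100·exp(−π·0.6315/√0.6012) = 7.74%.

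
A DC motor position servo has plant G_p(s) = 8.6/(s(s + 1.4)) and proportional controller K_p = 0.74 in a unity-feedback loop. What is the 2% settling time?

From 1 + K_pG_p(s) = 0: s² + 1.4s + 6.364 = 0 ⇒ ω_n = 2.523, ζ = 0.2775.
2% settling time T_s ≈ 4/(ζω_n) = 4/0.7 = 5.71 s.

T_s ≈ 5.71 s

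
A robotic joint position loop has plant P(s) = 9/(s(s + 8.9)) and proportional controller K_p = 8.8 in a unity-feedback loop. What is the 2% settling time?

Closed-loop characteristic equation: s² + 8.9s + 79.2 = 0, so ω_n = 8.899 rad/s and ζ = 8.9/(2·8.899) = 0.5.
2% settling time T_s ≈ 4/(ζω_n) = 4/4.45 = 0.899 s.

T_s ≈ 0.899 s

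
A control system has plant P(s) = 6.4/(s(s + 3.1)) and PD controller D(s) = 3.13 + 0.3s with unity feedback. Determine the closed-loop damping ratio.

ζ = 0.561

Forward path: (3.13 + 0.3s)·6.4/(s(s+3.1)). The closed-loop characteristic equation is s² + (3.1 + 6.4·0.3)s + 6.4·3.13 = 0.
That is s² + 5.02s + 20.03 = 0, so ω_n = 4.476 rad/s and ζ = 5.02/(2·4.476) = 0.5608.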